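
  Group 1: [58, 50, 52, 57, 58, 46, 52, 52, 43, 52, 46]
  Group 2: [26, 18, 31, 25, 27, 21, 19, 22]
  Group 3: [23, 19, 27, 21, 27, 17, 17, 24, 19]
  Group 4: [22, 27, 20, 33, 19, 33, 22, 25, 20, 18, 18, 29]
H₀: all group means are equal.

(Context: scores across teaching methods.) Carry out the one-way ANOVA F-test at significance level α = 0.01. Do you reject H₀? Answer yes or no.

reject H₀: yes

Group means [51.45, 23.62, 21.56, 23.83], grand mean 30.875
SSB = Σnᵢ(x̄ᵢ−x̄)² = 6455.884; SSW = ΣΣ(x−x̄ᵢ)² = 842.491
MSB = 6455.884/3 = 2151.9613; MSW = 842.491/36 = 23.4025
F = MSB/MSW = 91.9542
df = (3, 36)
p-value (upper-tail) = 0.00000
At α=0.01: p < α → reject H₀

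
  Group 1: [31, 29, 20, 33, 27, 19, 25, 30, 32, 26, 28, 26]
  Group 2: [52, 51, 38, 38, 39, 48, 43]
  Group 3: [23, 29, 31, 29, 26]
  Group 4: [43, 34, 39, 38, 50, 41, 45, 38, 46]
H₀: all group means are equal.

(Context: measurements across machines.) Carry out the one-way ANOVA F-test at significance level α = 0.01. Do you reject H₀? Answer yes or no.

Group means [27.17, 44.14, 27.60, 41.56], grand mean 34.758
SSB = Σnᵢ(x̄ᵢ−x̄)² = 1980.115; SSW = ΣΣ(x−x̄ᵢ)² = 669.946
MSB = 1980.115/3 = 660.0382; MSW = 669.946/29 = 23.1016
F = MSB/MSW = 28.5711
df = (3, 29)
p-value (upper-tail) = 0.00000
At α=0.01: p < α → reject H₀

reject H₀: yes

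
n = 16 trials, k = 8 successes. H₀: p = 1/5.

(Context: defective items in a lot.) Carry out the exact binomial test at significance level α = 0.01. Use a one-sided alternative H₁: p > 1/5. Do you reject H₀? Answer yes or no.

reject H₀: yes

Exact binomial: n=16, k=8, p₀=1/5=0.2000
P(X≥8) from Σ C(n,i)·p₀^i·(1−p₀)^(n−i)
p-value (one-sided, H₁ greater) = 0.00700
At α=0.01: p < α → reject H₀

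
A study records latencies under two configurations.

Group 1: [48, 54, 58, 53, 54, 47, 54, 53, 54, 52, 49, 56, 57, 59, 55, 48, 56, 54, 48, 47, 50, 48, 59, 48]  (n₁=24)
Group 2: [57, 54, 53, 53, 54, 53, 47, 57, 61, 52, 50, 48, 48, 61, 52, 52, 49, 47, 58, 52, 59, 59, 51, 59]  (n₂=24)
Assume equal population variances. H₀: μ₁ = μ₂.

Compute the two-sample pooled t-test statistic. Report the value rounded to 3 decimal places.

test statistic = -0.865

x̄₁=52.542, s₁=3.945, n₁=24
x̄₂=53.583, s₂=4.383, n₂=24
s_p² = [23·3.945² + 23·4.383²]/46 = 17.3868
SE = √(s_p²·(1/24+1/24)) = 1.2037
t = (52.542−53.583)/1.2037 = -0.8654
df = 46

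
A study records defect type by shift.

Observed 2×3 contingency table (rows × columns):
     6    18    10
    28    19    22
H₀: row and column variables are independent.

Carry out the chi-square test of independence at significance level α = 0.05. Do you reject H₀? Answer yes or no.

Row totals [34, 69], col totals [34, 37, 32], n=103
χ² = (6−11.22)²/11.22 + (18−12.21)²/12.21 + (10−10.56)²/10.56 + (28−22.78)²/22.78 + (19−24.79)²/24.79 + (22−21.44)²/21.44 = 7.7658
df = 2
p-value (upper-tail) = 0.02059
At α=0.05: p < α → reject H₀

reject H₀: yes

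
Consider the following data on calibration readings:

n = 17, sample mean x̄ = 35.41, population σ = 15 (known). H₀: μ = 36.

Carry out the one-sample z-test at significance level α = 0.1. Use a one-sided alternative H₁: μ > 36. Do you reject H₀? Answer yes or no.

SE = σ/√n = 15/√17 = 3.6380
z = (x̄−μ₀)/SE = (35.41−36)/3.6380 = -0.1622
p-value (one-sided, H₁ greater) = 0.56442
At α=0.1: p ≥ α → fail to reject H₀

reject H₀: no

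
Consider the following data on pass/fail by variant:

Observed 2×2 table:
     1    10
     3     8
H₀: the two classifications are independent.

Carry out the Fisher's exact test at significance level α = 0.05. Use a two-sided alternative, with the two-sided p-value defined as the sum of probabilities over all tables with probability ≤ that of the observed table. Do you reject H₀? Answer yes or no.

reject H₀: no

Margins: r₁=11, r₂=11, c₁=4, c₂=18, n=22
p_obs = C(11,1)·C(11,3)/C(22,4); sum pmf over tables with pmf ≤ p_obs
p-value (two-sided) = 0.58647
At α=0.05: p ≥ α → fail to reject H₀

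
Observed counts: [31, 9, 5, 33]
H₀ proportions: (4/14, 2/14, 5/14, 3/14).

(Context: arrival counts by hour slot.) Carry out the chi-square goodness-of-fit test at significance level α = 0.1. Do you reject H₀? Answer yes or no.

n = 78; E_i = n·p_i = [22.29, 11.14, 27.86, 16.71]
χ² = (31−22.29)²/22.29 + (9−11.14)²/11.14 + (5−27.86)²/27.86 + (33−16.71)²/16.71 = 38.4423
df = 3
p-value (upper-tail) = 0.00000
At α=0.1: p < α → reject H₀

reject H₀: yes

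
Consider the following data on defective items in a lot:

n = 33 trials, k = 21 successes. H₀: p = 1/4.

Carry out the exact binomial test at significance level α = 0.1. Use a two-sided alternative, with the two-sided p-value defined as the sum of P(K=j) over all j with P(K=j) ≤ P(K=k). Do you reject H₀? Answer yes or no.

reject H₀: yes

Exact binomial: n=33, k=21, p₀=1/4=0.2500
P(X=j) = C(n,j)·p₀^j·(1−p₀)^(n−j); p = Σ P(X=j) over j with P(X=j) ≤ P(X=21)
p-value (two-sided) = 0.00000
At α=0.1: p < α → reject H₀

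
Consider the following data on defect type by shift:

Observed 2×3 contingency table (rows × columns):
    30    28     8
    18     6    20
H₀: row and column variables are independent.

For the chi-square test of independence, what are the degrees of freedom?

degrees of freedom = 2

df = (r−1)(c−1) = (2−1)·(3−1) = 2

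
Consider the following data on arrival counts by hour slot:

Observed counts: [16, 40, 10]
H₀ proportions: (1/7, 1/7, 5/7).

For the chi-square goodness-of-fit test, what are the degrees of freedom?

degrees of freedom = 2

df = k − 1 = 3 − 1 = 2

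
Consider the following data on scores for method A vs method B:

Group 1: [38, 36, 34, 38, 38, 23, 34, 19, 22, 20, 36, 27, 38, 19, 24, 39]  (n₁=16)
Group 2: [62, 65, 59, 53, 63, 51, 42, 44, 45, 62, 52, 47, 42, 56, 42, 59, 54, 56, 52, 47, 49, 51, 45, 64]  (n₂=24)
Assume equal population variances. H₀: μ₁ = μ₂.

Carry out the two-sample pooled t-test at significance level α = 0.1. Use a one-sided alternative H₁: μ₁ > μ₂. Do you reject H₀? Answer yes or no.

reject H₀: no

x̄₁=30.312, s₁=7.914, n₁=16
x̄₂=52.583, s₂=7.471, n₂=24
s_p² = [15·7.914² + 23·7.471²]/38 = 58.5071
SE = √(s_p²·(1/16+1/24)) = 2.4687
t = (30.312−52.583)/2.4687 = -9.0213
df = 38
p-value (one-sided, H₁ greater) = 1.00000
At α=0.1: p ≥ α → fail to reject H₀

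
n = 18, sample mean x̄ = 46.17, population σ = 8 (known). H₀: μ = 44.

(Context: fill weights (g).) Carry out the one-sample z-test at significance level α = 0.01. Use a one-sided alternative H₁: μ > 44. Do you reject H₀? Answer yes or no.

reject H₀: no

SE = σ/√n = 8/√18 = 1.8856
z = (x̄−μ₀)/SE = (46.17−44)/1.8856 = 1.1508
p-value (one-sided, H₁ greater) = 0.12490
At α=0.01: p ≥ α → fail to reject H₀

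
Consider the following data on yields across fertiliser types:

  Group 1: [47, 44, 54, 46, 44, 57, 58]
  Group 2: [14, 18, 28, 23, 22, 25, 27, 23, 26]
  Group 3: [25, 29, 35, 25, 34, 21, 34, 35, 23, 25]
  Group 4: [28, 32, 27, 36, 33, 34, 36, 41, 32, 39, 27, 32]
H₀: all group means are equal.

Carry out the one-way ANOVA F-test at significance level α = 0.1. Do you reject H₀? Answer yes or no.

Group means [50.00, 22.89, 28.60, 33.08], grand mean 32.605
SSB = Σnᵢ(x̄ᵢ−x̄)² = 3130.873; SSW = ΣΣ(x−x̄ᵢ)² = 874.206
MSB = 3130.873/3 = 1043.6245; MSW = 874.206/34 = 25.7119
F = MSB/MSW = 40.5891
df = (3, 34)
p-value (upper-tail) = 0.00000
At α=0.1: p < α → reject H₀

reject H₀: yes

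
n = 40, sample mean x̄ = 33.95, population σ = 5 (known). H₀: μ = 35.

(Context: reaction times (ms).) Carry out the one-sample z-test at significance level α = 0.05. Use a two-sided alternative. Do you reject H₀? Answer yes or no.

SE = σ/√n = 5/√40 = 0.7906
z = (x̄−μ₀)/SE = (33.95−35)/0.7906 = -1.3282
p-value (two-sided) = 0.18413
At α=0.05: p ≥ α → fail to reject H₀

reject H₀: no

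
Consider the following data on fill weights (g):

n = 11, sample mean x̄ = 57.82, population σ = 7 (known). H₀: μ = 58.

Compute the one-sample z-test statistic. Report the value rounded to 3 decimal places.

test statistic = -0.085

SE = σ/√n = 7/√11 = 2.1106
z = (x̄−μ₀)/SE = (57.82−58)/2.1106 = -0.0853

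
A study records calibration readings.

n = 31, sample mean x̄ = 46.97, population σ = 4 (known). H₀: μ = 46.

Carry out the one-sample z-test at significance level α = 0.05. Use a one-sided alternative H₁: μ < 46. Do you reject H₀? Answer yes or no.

SE = σ/√n = 4/√31 = 0.7184
z = (x̄−μ₀)/SE = (46.97−46)/0.7184 = 1.3502
p-value (one-sided, H₁ less) = 0.91152
At α=0.05: p ≥ α → fail to reject H₀

reject H₀: no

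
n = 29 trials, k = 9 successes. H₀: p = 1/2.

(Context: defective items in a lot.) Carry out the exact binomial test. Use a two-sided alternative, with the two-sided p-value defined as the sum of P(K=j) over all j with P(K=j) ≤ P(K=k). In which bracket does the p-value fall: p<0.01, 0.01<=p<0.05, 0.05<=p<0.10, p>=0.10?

p-value bracket: 0.05<=p<0.10

Exact binomial: n=29, k=9, p₀=1/2=0.5000
P(X=j) = C(n,j)·p₀^j·(1−p₀)^(n−j); p = Σ P(X=j) over j with P(X=j) ≤ P(X=9)
p-value (two-sided) = 0.06143
→ bracket: 0.05<=p<0.10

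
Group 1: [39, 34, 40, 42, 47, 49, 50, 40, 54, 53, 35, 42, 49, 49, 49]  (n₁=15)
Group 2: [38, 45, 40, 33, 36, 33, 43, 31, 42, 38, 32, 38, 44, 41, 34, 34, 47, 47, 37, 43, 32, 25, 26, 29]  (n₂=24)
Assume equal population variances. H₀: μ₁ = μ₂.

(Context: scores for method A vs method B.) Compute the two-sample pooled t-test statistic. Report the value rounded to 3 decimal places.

test statistic = 3.764

x̄₁=44.800, s₁=6.338, n₁=15
x̄₂=37.000, s₂=6.269, n₂=24
s_p² = [14·6.338² + 23·6.269²]/37 = 39.6324
SE = √(s_p²·(1/15+1/24)) = 2.0721
t = (44.800−37.000)/2.0721 = 3.7643
df = 37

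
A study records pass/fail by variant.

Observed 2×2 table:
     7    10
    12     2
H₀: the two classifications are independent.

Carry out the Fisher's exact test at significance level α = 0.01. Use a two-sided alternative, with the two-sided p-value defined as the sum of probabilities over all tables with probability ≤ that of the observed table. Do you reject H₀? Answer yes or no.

Margins: r₁=17, r₂=14, c₁=19, c₂=12, n=31
p_obs = C(17,7)·C(14,12)/C(31,19); sum pmf over tables with pmf ≤ p_obs
p-value (two-sided) = 0.02447
At α=0.01: p ≥ α → fail to reject H₀

reject H₀: no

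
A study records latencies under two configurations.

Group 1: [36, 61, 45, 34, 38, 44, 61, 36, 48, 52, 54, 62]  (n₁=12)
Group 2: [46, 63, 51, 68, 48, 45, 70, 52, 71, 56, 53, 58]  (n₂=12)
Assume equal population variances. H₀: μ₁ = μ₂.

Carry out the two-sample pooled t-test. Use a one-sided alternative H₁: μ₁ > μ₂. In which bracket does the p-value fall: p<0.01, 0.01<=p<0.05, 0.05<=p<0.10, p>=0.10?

p-value bracket: p>=0.10

x̄₁=47.583, s₁=10.414, n₁=12
x̄₂=56.750, s₂=9.275, n₂=12
s_p² = [11·10.414² + 11·9.275²]/22 = 97.2348
SE = √(s_p²·(1/12+1/12)) = 4.0256
t = (47.583−56.750)/4.0256 = -2.2771
df = 22
p-value (one-sided, H₁ greater) = 0.98357
→ bracket: p>=0.10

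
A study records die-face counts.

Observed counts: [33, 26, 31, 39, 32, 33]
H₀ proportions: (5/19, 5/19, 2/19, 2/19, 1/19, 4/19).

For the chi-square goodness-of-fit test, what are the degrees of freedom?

degrees of freedom = 5

df = k − 1 = 6 − 1 = 5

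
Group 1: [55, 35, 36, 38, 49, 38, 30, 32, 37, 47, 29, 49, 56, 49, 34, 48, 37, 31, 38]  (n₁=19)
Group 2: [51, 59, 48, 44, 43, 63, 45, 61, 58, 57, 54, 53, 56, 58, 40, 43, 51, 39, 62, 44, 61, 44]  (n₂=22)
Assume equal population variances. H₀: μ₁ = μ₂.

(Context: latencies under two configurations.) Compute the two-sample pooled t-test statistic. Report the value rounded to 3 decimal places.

test statistic = -4.362

x̄₁=40.421, s₁=8.520, n₁=19
x̄₂=51.545, s₂=7.806, n₂=22
s_p² = [18·8.520² + 21·7.806²]/39 = 66.3099
SE = √(s_p²·(1/19+1/22)) = 2.5503
t = (40.421−51.545)/2.5503 = -4.3620
df = 39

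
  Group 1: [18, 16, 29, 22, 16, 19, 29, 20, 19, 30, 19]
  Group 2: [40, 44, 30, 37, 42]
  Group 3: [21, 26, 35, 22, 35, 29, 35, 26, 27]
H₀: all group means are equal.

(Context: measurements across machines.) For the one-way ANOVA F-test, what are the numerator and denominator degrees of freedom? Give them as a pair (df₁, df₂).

degrees of freedom = [2, 22]

k = 3 groups, N = 25 total
df = (k−1, N−k) = (3−1, 25−3) = (2, 22)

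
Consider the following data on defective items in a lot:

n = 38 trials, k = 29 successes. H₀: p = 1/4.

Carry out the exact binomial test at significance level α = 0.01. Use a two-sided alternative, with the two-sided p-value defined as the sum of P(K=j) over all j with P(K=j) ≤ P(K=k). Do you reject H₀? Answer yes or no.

reject H₀: yes

Exact binomial: n=38, k=29, p₀=1/4=0.2500
P(X=j) = C(n,j)·p₀^j·(1−p₀)^(n−j); p = Σ P(X=j) over j with P(X=j) ≤ P(X=29)
p-value (two-sided) = 0.00000
At α=0.01: p < α → reject H₀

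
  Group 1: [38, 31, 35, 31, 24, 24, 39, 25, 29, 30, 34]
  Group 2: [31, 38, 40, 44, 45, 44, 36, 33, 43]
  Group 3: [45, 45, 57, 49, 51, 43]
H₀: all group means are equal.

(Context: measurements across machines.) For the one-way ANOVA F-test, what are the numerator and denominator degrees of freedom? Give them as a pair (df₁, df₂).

degrees of freedom = [2, 23]

k = 3 groups, N = 26 total
df = (k−1, N−k) = (3−1, 26−3) = (2, 23)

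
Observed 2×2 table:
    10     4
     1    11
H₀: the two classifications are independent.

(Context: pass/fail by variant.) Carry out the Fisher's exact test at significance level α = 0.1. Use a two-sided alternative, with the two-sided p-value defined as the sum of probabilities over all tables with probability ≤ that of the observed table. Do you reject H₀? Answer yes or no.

Margins: r₁=14, r₂=12, c₁=11, c₂=15, n=26
p_obs = C(14,10)·C(12,1)/C(26,11); sum pmf over tables with pmf ≤ p_obs
p-value (two-sided) = 0.00172
At α=0.1: p < α → reject H₀

reject H₀: yes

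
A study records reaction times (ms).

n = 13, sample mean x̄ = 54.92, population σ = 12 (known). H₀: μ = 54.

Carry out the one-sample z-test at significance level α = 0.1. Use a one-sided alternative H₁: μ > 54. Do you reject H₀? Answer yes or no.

SE = σ/√n = 12/√13 = 3.3282
z = (x̄−μ₀)/SE = (54.92−54)/3.3282 = 0.2764
p-value (one-sided, H₁ greater) = 0.39111
At α=0.1: p ≥ α → fail to reject H₀

reject H₀: no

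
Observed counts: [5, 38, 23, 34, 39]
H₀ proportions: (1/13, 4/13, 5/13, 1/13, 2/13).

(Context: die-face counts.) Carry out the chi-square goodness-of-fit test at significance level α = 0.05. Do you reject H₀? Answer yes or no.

reject H₀: yes

n = 139; E_i = n·p_i = [10.69, 42.77, 53.46, 10.69, 21.38]
χ² = (5−10.69)²/10.69 + (38−42.77)²/42.77 + (23−53.46)²/53.46 + (34−10.69)²/10.69 + (39−21.38)²/21.38 = 86.2367
df = 4
p-value (upper-tail) = 0.00000
At α=0.05: p < α → reject H₀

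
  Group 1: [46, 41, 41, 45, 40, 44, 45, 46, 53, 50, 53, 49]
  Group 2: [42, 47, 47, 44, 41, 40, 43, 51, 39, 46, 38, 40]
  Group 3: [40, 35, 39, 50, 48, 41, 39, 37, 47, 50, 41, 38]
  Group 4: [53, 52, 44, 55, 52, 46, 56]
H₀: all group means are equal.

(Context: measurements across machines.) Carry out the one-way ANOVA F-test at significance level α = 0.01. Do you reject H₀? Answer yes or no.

Group means [46.08, 43.17, 42.08, 51.14], grand mean 44.977
SSB = Σnᵢ(x̄ᵢ−x̄)² = 420.620; SSW = ΣΣ(x−x̄ᵢ)² = 808.357
MSB = 420.620/3 = 140.2065; MSW = 808.357/39 = 20.7271
F = MSB/MSW = 6.7644
df = (3, 39)
p-value (upper-tail) = 0.00088
At α=0.01: p < α → reject H₀

reject H₀: yes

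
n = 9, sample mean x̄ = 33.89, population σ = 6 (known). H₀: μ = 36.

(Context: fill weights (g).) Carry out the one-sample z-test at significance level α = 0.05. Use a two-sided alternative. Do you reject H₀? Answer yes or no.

SE = σ/√n = 6/√9 = 2.0000
z = (x̄−μ₀)/SE = (33.89−36)/2.0000 = -1.0550
p-value (two-sided) = 0.29143
At α=0.05: p ≥ α → fail to reject H₀

reject H₀: no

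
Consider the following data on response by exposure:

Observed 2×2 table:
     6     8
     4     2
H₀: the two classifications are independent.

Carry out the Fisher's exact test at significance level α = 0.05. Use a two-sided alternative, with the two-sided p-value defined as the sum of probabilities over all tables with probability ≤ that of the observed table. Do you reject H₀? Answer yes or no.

reject H₀: no

Margins: r₁=14, r₂=6, c₁=10, c₂=10, n=20
p_obs = C(14,6)·C(6,4)/C(20,10); sum pmf over tables with pmf ≤ p_obs
p-value (two-sided) = 0.62848
At α=0.05: p ≥ α → fail to reject H₀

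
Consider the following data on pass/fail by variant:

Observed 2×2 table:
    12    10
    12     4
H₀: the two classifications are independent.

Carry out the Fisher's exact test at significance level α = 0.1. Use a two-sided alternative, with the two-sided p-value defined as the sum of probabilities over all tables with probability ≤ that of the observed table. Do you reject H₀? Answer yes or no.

Margins: r₁=22, r₂=16, c₁=24, c₂=14, n=38
p_obs = C(22,12)·C(16,12)/C(38,24); sum pmf over tables with pmf ≤ p_obs
p-value (two-sided) = 0.30871
At α=0.1: p ≥ α → fail to reject H₀

reject H₀: no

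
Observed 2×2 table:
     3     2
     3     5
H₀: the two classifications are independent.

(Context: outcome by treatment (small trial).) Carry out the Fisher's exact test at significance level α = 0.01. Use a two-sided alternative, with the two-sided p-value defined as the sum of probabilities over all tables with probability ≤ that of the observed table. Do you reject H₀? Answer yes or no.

Margins: r₁=5, r₂=8, c₁=6, c₂=7, n=13
p_obs = C(5,3)·C(8,3)/C(13,6); sum pmf over tables with pmf ≤ p_obs
p-value (two-sided) = 0.59207
At α=0.01: p ≥ α → fail to reject H₀

reject H₀: no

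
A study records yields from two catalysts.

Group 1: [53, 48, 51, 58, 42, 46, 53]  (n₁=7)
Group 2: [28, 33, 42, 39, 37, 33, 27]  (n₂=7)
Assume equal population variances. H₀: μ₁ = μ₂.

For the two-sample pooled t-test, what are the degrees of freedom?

degrees of freedom = 12

df = n₁ + n₂ − 2 = 7 + 7 − 2 = 12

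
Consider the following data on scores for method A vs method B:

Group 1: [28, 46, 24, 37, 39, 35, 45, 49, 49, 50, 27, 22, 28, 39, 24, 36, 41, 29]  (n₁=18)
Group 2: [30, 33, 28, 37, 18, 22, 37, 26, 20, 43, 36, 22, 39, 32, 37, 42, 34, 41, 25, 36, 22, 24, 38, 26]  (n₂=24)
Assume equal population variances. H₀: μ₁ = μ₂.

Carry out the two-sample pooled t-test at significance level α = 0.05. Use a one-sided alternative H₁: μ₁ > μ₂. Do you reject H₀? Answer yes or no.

reject H₀: yes

x̄₁=36.000, s₁=9.400, n₁=18
x̄₂=31.167, s₂=7.597, n₂=24
s_p² = [17·9.400² + 23·7.597²]/40 = 70.7333
SE = √(s_p²·(1/18+1/24)) = 2.6224
t = (36.000−31.167)/2.6224 = 1.8431
df = 40
p-value (one-sided, H₁ greater) = 0.03637
At α=0.05: p < α → reject H₀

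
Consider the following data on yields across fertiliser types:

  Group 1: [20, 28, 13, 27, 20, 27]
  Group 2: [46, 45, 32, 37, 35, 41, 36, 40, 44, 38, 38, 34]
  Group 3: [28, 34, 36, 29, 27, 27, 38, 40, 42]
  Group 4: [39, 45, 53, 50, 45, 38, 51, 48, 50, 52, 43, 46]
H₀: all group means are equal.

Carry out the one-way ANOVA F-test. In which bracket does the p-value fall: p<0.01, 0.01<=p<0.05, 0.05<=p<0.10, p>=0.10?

p-value bracket: p<0.01

Group means [22.50, 38.83, 33.44, 46.67], grand mean 37.487
SSB = Σnᵢ(x̄ᵢ−x̄)² = 2527.688; SSW = ΣΣ(x−x̄ᵢ)² = 934.056
MSB = 2527.688/3 = 842.5627; MSW = 934.056/35 = 26.6873
F = MSB/MSW = 31.5717
df = (3, 35)
p-value (upper-tail) = 0.00000
→ bracket: p<0.01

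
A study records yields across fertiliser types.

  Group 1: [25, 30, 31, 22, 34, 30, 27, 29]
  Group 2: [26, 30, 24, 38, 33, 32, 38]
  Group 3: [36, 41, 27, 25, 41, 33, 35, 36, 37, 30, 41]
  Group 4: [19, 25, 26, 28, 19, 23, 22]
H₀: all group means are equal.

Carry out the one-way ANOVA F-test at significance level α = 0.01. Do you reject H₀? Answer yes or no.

reject H₀: yes

Group means [28.50, 31.57, 34.73, 23.14], grand mean 30.091
SSB = Σnᵢ(x̄ᵢ−x̄)² = 609.974; SSW = ΣΣ(x−x̄ᵢ)² = 650.753
MSB = 609.974/3 = 203.3247; MSW = 650.753/29 = 22.4398
F = MSB/MSW = 9.0609
df = (3, 29)
p-value (upper-tail) = 0.00022
At α=0.01: p < α → reject H₀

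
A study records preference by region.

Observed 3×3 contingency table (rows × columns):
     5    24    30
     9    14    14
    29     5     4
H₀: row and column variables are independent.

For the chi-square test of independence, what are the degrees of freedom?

df = (r−1)(c−1) = (3−1)·(3−1) = 4

degrees of freedom = 4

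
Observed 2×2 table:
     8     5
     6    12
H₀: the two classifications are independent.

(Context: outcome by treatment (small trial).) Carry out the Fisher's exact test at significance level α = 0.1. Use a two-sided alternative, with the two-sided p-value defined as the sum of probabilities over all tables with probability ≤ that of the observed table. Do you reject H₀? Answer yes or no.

reject H₀: no

Margins: r₁=13, r₂=18, c₁=14, c₂=17, n=31
p_obs = C(13,8)·C(18,6)/C(31,14); sum pmf over tables with pmf ≤ p_obs
p-value (two-sided) = 0.15696
At α=0.1: p ≥ α → fail to reject H₀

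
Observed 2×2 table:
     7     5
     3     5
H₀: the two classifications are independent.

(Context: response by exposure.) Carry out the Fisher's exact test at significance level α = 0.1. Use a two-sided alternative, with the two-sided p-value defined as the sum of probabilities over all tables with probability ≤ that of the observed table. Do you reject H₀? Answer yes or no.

reject H₀: no

Margins: r₁=12, r₂=8, c₁=10, c₂=10, n=20
p_obs = C(12,7)·C(8,3)/C(20,10); sum pmf over tables with pmf ≤ p_obs
p-value (two-sided) = 0.64992
At α=0.1: p ≥ α → fail to reject H₀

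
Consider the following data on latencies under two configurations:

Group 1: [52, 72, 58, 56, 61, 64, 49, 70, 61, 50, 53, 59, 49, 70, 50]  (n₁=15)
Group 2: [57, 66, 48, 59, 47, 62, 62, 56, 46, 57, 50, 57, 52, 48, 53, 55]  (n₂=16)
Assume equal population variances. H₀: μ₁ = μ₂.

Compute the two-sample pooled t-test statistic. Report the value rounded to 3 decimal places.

x̄₁=58.267, s₁=7.986, n₁=15
x̄₂=54.688, s₂=5.930, n₂=16
s_p² = [14·7.986² + 15·5.930²]/29 = 48.9783
SE = √(s_p²·(1/15+1/16)) = 2.5152
t = (58.267−54.688)/2.5152 = 1.4230
df = 29

test statistic = 1.423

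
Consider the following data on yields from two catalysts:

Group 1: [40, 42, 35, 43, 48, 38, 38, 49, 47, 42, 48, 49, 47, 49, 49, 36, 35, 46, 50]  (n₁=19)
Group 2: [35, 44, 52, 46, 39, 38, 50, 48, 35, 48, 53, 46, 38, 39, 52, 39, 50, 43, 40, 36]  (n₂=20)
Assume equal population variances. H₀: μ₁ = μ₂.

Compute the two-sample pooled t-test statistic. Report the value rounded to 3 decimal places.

x̄₁=43.737, s₁=5.332, n₁=19
x̄₂=43.550, s₂=6.100, n₂=20
s_p² = [18·5.332² + 19·6.100²]/37 = 32.9361
SE = √(s_p²·(1/19+1/20)) = 1.8386
t = (43.737−43.550)/1.8386 = 0.1016
df = 37

test statistic = 0.102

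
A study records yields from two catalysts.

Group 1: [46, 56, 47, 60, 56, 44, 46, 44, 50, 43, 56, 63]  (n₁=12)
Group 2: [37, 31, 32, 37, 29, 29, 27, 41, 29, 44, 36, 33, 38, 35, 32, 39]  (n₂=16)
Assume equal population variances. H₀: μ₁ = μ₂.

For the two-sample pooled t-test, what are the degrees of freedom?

df = n₁ + n₂ − 2 = 12 + 16 − 2 = 26

degrees of freedom = 26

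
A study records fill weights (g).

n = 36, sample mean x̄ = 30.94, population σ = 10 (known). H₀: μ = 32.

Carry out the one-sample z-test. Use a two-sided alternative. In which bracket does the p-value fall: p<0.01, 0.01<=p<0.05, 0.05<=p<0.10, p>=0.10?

SE = σ/√n = 10/√36 = 1.6667
z = (x̄−μ₀)/SE = (30.94−32)/1.6667 = -0.6360
p-value (two-sided) = 0.52478
→ bracket: p>=0.10

p-value bracket: p>=0.10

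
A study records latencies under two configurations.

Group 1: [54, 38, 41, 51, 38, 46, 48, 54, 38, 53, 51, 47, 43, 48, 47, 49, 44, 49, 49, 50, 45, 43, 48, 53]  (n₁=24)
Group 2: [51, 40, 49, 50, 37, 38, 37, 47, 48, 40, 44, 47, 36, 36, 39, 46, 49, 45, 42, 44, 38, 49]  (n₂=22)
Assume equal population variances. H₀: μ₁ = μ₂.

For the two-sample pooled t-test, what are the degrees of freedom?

degrees of freedom = 44

df = n₁ + n₂ − 2 = 24 + 22 − 2 = 44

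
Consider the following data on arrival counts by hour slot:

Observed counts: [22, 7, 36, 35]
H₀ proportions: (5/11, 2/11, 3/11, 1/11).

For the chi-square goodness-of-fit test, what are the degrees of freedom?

degrees of freedom = 3

df = k − 1 = 4 − 1 = 3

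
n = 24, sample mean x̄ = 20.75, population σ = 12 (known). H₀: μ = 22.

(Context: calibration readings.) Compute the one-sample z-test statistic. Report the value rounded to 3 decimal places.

test statistic = -0.510

SE = σ/√n = 12/√24 = 2.4495
z = (x̄−μ₀)/SE = (20.75−22)/2.4495 = -0.5103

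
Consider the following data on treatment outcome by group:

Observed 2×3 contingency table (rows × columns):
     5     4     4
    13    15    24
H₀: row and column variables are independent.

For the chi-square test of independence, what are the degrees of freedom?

df = (r−1)(c−1) = (2−1)·(3−1) = 2

degrees of freedom = 2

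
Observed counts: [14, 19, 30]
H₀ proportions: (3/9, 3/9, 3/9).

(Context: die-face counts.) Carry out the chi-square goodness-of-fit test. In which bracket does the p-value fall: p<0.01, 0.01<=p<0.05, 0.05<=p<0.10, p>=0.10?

n = 63; E_i = n·p_i = [21.00, 21.00, 21.00]
χ² = (14−21.00)²/21.00 + (19−21.00)²/21.00 + (30−21.00)²/21.00 = 6.3810
df = 2
p-value (upper-tail) = 0.04115
→ bracket: 0.01<=p<0.05

p-value bracket: 0.01<=p<0.05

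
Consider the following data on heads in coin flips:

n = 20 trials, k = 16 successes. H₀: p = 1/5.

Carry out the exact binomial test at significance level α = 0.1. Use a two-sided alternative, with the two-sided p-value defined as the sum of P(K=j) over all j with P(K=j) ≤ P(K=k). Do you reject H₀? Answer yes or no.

Exact binomial: n=20, k=16, p₀=1/5=0.2000
P(X=j) = C(n,j)·p₀^j·(1−p₀)^(n−j); p = Σ P(X=j) over j with P(X=j) ≤ P(X=16)
p-value (two-sided) = 0.00000
At α=0.1: p < α → reject H₀

reject H₀: yes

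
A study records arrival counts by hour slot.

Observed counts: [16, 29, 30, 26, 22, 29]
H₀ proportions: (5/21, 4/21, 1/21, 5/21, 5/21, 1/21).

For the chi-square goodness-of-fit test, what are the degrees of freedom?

df = k − 1 = 6 − 1 = 5

degrees of freedom = 5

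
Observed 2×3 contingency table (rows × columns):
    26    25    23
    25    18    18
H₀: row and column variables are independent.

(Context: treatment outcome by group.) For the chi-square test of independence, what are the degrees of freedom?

degrees of freedom = 2

df = (r−1)(c−1) = (2−1)·(3−1) = 2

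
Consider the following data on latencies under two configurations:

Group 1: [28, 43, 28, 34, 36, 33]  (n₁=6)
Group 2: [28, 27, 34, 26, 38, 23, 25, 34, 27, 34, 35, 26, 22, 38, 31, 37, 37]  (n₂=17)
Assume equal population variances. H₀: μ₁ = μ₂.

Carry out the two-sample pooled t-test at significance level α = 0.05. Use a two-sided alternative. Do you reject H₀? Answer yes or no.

reject H₀: no

x̄₁=33.667, s₁=5.610, n₁=6
x̄₂=30.706, s₂=5.497, n₂=17
s_p² = [5·5.610² + 16·5.497²]/21 = 30.5173
SE = √(s_p²·(1/6+1/17)) = 2.6232
t = (33.667−30.706)/2.6232 = 1.1287
df = 21
p-value (two-sided) = 0.27176
At α=0.05: p ≥ α → fail to reject H₀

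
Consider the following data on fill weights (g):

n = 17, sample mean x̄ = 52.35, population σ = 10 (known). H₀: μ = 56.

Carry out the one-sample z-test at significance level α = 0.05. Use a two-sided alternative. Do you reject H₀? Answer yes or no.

reject H₀: no

SE = σ/√n = 10/√17 = 2.4254
z = (x̄−μ₀)/SE = (52.35−56)/2.4254 = -1.5049
p-value (two-sided) = 0.13234
At α=0.05: p ≥ α → fail to reject H₀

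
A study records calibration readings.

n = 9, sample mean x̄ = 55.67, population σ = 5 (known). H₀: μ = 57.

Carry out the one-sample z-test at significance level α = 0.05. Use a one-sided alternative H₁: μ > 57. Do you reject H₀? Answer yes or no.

reject H₀: no

SE = σ/√n = 5/√9 = 1.6667
z = (x̄−μ₀)/SE = (55.67−57)/1.6667 = -0.7980
p-value (one-sided, H₁ greater) = 0.78756
At α=0.05: p ≥ α → fail to reject H₀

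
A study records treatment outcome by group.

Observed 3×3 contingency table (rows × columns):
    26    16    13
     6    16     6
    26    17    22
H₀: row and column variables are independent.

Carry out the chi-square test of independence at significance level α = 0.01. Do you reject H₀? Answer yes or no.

Row totals [55, 28, 65], col totals [58, 49, 41], n=148
χ² = (26−21.55)²/21.55 + (16−18.21)²/18.21 + (13−15.24)²/15.24 + (6−10.97)²/10.97 + (16−9.27)²/9.27 + (6−7.76)²/7.76 + (26−25.47)²/25.47 + (17−21.52)²/21.52 + (22−18.01)²/18.01 = 10.8964
df = 4
p-value (upper-tail) = 0.02775
At α=0.01: p ≥ α → fail to reject H₀

reject H₀: no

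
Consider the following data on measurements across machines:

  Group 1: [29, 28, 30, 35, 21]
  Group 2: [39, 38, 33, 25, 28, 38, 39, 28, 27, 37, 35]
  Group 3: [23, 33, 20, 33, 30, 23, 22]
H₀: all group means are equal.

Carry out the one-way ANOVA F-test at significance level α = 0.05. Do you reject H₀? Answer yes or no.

Group means [28.60, 33.36, 26.29], grand mean 30.174
SSB = Σnᵢ(x̄ᵢ−x̄)² = 230.130; SSW = ΣΣ(x−x̄ᵢ)² = 575.174
MSB = 230.130/2 = 115.0652; MSW = 575.174/20 = 28.7587
F = MSB/MSW = 4.0011
df = (2, 20)
p-value (upper-tail) = 0.03455
At α=0.05: p < α → reject H₀

reject H₀: yes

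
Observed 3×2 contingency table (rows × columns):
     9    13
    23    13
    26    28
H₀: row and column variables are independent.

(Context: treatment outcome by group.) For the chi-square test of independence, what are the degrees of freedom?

degrees of freedom = 2

df = (r−1)(c−1) = (3−1)·(2−1) = 2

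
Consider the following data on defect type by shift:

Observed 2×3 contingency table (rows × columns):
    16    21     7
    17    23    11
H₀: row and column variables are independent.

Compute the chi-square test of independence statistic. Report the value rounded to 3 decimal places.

test statistic = 0.497

Row totals [44, 51], col totals [33, 44, 18], n=95
χ² = (16−15.28)²/15.28 + (21−20.38)²/20.38 + (7−8.34)²/8.34 + (17−17.72)²/17.72 + (23−23.62)²/23.62 + (11−9.66)²/9.66 = 0.4970
df = 2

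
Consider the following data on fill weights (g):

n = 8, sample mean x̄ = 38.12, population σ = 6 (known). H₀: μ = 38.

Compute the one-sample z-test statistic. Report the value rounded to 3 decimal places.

test statistic = 0.057

SE = σ/√n = 6/√8 = 2.1213
z = (x̄−μ₀)/SE = (38.12−38)/2.1213 = 0.0566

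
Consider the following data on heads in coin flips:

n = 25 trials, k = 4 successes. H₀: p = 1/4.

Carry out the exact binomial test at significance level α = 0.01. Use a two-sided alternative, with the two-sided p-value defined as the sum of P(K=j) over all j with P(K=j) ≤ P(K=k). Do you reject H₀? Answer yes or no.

Exact binomial: n=25, k=4, p₀=1/4=0.2500
P(X=j) = C(n,j)·p₀^j·(1−p₀)^(n−j); p = Σ P(X=j) over j with P(X=j) ≤ P(X=4)
p-value (two-sided) = 0.36318
At α=0.01: p ≥ α → fail to reject H₀

reject H₀: no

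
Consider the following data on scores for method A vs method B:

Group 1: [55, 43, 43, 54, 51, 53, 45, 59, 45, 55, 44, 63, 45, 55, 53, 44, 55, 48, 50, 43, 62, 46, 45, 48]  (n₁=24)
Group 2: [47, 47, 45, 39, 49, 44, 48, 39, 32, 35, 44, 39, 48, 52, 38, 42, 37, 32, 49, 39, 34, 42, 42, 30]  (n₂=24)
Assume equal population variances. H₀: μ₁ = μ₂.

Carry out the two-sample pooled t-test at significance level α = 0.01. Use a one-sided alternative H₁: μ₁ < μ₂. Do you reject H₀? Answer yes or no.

reject H₀: no

x̄₁=50.167, s₁=6.155, n₁=24
x̄₂=41.375, s₂=6.121, n₂=24
s_p² = [23·6.155² + 23·6.121²]/46 = 37.6730
SE = √(s_p²·(1/24+1/24)) = 1.7718
t = (50.167−41.375)/1.7718 = 4.9619
df = 46
p-value (one-sided, H₁ less) = 1.00000
At α=0.01: p ≥ α → fail to reject H₀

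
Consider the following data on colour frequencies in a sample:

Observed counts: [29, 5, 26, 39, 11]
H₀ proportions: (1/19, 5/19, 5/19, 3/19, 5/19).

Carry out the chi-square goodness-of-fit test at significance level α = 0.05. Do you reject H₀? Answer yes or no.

reject H₀: yes

n = 110; E_i = n·p_i = [5.79, 28.95, 28.95, 17.37, 28.95]
χ² = (29−5.79)²/5.79 + (5−28.95)²/28.95 + (26−28.95)²/28.95 + (39−17.37)²/17.37 + (11−28.95)²/28.95 = 151.2327
df = 4
p-value (upper-tail) = 0.00000
At α=0.05: p < α → reject H₀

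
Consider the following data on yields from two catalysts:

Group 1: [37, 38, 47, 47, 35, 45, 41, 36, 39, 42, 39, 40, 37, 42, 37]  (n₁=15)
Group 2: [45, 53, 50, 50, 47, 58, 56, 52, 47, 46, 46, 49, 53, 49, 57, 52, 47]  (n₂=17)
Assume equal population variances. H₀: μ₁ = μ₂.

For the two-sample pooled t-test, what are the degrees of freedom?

df = n₁ + n₂ − 2 = 15 + 17 − 2 = 30

degrees of freedom = 30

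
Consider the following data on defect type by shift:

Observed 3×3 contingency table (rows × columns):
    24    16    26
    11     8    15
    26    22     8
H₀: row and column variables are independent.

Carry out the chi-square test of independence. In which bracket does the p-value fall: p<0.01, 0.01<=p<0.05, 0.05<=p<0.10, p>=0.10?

Row totals [66, 34, 56], col totals [61, 46, 49], n=156
χ² = (24−25.81)²/25.81 + (16−19.46)²/19.46 + (26−20.73)²/20.73 + (11−13.29)²/13.29 + (8−10.03)²/10.03 + (15−10.68)²/10.68 + (26−21.90)²/21.90 + (22−16.51)²/16.51 + (8−17.59)²/17.59 = 12.4552
df = 4
p-value (upper-tail) = 0.01427
→ bracket: 0.01<=p<0.05

p-value bracket: 0.01<=p<0.05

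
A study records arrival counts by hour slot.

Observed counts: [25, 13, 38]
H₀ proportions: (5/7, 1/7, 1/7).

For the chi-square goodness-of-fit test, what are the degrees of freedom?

degrees of freedom = 2

df = k − 1 = 3 − 1 = 2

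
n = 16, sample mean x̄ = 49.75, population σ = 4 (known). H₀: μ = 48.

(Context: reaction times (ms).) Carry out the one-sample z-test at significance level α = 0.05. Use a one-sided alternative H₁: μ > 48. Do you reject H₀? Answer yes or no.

SE = σ/√n = 4/√16 = 1.0000
z = (x̄−μ₀)/SE = (49.75−48)/1.0000 = 1.7500
p-value (one-sided, H₁ greater) = 0.04006
At α=0.05: p < α → reject H₀

reject H₀: yes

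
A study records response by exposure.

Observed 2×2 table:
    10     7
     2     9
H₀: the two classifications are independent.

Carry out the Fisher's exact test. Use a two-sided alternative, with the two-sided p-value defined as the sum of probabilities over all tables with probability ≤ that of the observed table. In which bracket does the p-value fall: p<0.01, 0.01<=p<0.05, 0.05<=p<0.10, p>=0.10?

p-value bracket: 0.05<=p<0.10

Margins: r₁=17, r₂=11, c₁=12, c₂=16, n=28
p_obs = C(17,10)·C(11,2)/C(28,12); sum pmf over tables with pmf ≤ p_obs
p-value (two-sided) = 0.05403
→ bracket: 0.05<=p<0.10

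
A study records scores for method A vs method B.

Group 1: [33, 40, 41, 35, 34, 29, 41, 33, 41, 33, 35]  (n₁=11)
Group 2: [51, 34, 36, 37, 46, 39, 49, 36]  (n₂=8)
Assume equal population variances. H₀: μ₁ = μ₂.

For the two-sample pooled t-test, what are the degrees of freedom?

df = n₁ + n₂ − 2 = 11 + 8 − 2 = 17

degrees of freedom = 17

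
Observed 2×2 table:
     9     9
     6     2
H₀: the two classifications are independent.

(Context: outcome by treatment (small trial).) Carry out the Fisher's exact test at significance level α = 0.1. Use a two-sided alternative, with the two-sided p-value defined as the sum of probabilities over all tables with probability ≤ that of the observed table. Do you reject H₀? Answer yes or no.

Margins: r₁=18, r₂=8, c₁=15, c₂=11, n=26
p_obs = C(18,9)·C(8,6)/C(26,15); sum pmf over tables with pmf ≤ p_obs
p-value (two-sided) = 0.39451
At α=0.1: p ≥ α → fail to reject H₀

reject H₀: no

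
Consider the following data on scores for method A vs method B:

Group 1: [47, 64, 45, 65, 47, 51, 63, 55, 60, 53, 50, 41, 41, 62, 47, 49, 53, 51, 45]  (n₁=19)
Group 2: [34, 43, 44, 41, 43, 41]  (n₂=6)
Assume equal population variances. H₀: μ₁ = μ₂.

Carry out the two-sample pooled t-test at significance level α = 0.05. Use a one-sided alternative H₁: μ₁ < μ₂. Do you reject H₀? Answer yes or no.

reject H₀: no

x̄₁=52.053, s₁=7.597, n₁=19
x̄₂=41.000, s₂=3.633, n₂=6
s_p² = [18·7.597² + 5·3.633²]/23 = 48.0412
SE = √(s_p²·(1/19+1/6)) = 3.2458
t = (52.053−41.000)/3.2458 = 3.4052
df = 23
p-value (one-sided, H₁ less) = 0.99879
At α=0.05: p ≥ α → fail to reject H₀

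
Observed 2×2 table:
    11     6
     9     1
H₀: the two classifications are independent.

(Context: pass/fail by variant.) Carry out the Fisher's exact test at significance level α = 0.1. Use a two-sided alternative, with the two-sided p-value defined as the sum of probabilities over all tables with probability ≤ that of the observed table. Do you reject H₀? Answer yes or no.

Margins: r₁=17, r₂=10, c₁=20, c₂=7, n=27
p_obs = C(17,11)·C(10,9)/C(27,20); sum pmf over tables with pmf ≤ p_obs
p-value (two-sided) = 0.20401
At α=0.1: p ≥ α → fail to reject H₀

reject H₀: no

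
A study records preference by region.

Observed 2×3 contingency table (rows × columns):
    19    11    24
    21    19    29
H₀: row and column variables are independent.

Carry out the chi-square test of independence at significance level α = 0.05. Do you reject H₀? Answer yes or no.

reject H₀: no

Row totals [54, 69], col totals [40, 30, 53], n=123
χ² = (19−17.56)²/17.56 + (11−13.17)²/13.17 + (24−23.27)²/23.27 + (21−22.44)²/22.44 + (19−16.83)²/16.83 + (29−29.73)²/29.73 = 0.8890
df = 2
p-value (upper-tail) = 0.64115
At α=0.05: p ≥ α → fail to reject H₀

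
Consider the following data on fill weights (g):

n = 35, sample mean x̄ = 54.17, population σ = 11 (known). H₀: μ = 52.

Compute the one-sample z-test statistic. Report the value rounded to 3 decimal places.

SE = σ/√n = 11/√35 = 1.8593
z = (x̄−μ₀)/SE = (54.17−52)/1.8593 = 1.1671

test statistic = 1.167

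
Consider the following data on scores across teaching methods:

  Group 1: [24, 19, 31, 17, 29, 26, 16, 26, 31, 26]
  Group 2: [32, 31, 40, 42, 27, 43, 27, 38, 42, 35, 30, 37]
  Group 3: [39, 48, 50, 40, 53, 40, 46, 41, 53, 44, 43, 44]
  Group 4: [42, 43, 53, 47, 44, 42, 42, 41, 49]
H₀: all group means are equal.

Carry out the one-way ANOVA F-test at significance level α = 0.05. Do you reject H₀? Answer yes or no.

Group means [24.50, 35.33, 45.08, 44.78], grand mean 37.512
SSB = Σnᵢ(x̄ᵢ−x̄)² = 2913.105; SSW = ΣΣ(x−x̄ᵢ)² = 1049.639
MSB = 2913.105/3 = 971.0351; MSW = 1049.639/39 = 26.9138
F = MSB/MSW = 36.0794
df = (3, 39)
p-value (upper-tail) = 0.00000
At α=0.05: p < α → reject H₀

reject H₀: yes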